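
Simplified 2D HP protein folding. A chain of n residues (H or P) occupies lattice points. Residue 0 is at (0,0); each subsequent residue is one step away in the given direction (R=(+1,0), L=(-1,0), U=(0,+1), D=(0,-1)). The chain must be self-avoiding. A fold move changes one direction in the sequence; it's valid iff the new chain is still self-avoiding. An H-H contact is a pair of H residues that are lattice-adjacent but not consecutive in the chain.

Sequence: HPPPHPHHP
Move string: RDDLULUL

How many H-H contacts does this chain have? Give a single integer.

Positions: [(0, 0), (1, 0), (1, -1), (1, -2), (0, -2), (0, -1), (-1, -1), (-1, 0), (-2, 0)]
H-H contact: residue 0 @(0,0) - residue 7 @(-1, 0)

Answer: 1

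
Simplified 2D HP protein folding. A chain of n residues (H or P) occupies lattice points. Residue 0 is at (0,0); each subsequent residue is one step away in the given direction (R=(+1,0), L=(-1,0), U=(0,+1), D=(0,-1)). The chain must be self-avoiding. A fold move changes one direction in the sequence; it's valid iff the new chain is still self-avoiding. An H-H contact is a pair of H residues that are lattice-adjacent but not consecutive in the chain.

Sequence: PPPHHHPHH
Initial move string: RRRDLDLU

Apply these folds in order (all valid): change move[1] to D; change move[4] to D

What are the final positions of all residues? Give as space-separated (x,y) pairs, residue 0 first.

Answer: (0,0) (1,0) (1,-1) (2,-1) (2,-2) (2,-3) (2,-4) (1,-4) (1,-3)

Derivation:
Initial moves: RRRDLDLU
Fold: move[1]->D => RDRDLDLU (positions: [(0, 0), (1, 0), (1, -1), (2, -1), (2, -2), (1, -2), (1, -3), (0, -3), (0, -2)])
Fold: move[4]->D => RDRDDDLU (positions: [(0, 0), (1, 0), (1, -1), (2, -1), (2, -2), (2, -3), (2, -4), (1, -4), (1, -3)])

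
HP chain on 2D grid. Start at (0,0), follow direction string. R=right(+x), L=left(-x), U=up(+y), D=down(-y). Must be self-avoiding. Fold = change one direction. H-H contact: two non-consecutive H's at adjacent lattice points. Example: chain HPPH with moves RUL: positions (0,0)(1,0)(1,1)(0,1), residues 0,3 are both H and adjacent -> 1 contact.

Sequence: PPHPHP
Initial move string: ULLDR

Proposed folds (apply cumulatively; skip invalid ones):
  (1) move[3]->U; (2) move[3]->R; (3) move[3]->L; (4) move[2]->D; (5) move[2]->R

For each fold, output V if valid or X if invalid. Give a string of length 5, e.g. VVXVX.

Initial: ULLDR -> [(0, 0), (0, 1), (-1, 1), (-2, 1), (-2, 0), (-1, 0)]
Fold 1: move[3]->U => ULLUR VALID
Fold 2: move[3]->R => ULLRR INVALID (collision), skipped
Fold 3: move[3]->L => ULLLR INVALID (collision), skipped
Fold 4: move[2]->D => ULDUR INVALID (collision), skipped
Fold 5: move[2]->R => ULRUR INVALID (collision), skipped

Answer: VXXXX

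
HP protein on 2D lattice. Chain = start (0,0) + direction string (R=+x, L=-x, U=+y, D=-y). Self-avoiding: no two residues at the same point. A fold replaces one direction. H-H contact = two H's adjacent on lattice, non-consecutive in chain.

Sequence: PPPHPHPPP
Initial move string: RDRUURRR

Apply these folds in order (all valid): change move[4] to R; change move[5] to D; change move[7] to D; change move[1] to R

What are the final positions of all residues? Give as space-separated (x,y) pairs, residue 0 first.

Answer: (0,0) (1,0) (2,0) (3,0) (3,1) (4,1) (4,0) (5,0) (5,-1)

Derivation:
Initial moves: RDRUURRR
Fold: move[4]->R => RDRURRRR (positions: [(0, 0), (1, 0), (1, -1), (2, -1), (2, 0), (3, 0), (4, 0), (5, 0), (6, 0)])
Fold: move[5]->D => RDRURDRR (positions: [(0, 0), (1, 0), (1, -1), (2, -1), (2, 0), (3, 0), (3, -1), (4, -1), (5, -1)])
Fold: move[7]->D => RDRURDRD (positions: [(0, 0), (1, 0), (1, -1), (2, -1), (2, 0), (3, 0), (3, -1), (4, -1), (4, -2)])
Fold: move[1]->R => RRRURDRD (positions: [(0, 0), (1, 0), (2, 0), (3, 0), (3, 1), (4, 1), (4, 0), (5, 0), (5, -1)])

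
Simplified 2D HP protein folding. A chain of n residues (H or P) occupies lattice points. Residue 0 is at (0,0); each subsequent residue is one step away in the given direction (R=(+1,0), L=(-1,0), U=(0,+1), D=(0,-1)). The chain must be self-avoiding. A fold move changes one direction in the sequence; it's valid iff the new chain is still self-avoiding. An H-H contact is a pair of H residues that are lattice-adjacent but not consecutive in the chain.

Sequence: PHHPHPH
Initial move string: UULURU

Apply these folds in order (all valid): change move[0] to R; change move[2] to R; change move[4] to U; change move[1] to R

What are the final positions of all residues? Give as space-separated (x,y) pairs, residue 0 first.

Answer: (0,0) (1,0) (2,0) (3,0) (3,1) (3,2) (3,3)

Derivation:
Initial moves: UULURU
Fold: move[0]->R => RULURU (positions: [(0, 0), (1, 0), (1, 1), (0, 1), (0, 2), (1, 2), (1, 3)])
Fold: move[2]->R => RURURU (positions: [(0, 0), (1, 0), (1, 1), (2, 1), (2, 2), (3, 2), (3, 3)])
Fold: move[4]->U => RURUUU (positions: [(0, 0), (1, 0), (1, 1), (2, 1), (2, 2), (2, 3), (2, 4)])
Fold: move[1]->R => RRRUUU (positions: [(0, 0), (1, 0), (2, 0), (3, 0), (3, 1), (3, 2), (3, 3)])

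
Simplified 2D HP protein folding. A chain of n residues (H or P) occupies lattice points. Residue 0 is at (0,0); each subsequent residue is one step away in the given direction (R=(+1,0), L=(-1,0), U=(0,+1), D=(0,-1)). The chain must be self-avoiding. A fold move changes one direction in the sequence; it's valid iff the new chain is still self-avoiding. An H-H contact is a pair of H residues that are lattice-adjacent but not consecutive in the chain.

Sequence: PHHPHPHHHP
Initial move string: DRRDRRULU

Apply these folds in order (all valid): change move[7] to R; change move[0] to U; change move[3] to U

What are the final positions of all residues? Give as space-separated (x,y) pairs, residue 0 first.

Initial moves: DRRDRRULU
Fold: move[7]->R => DRRDRRURU (positions: [(0, 0), (0, -1), (1, -1), (2, -1), (2, -2), (3, -2), (4, -2), (4, -1), (5, -1), (5, 0)])
Fold: move[0]->U => URRDRRURU (positions: [(0, 0), (0, 1), (1, 1), (2, 1), (2, 0), (3, 0), (4, 0), (4, 1), (5, 1), (5, 2)])
Fold: move[3]->U => URRURRURU (positions: [(0, 0), (0, 1), (1, 1), (2, 1), (2, 2), (3, 2), (4, 2), (4, 3), (5, 3), (5, 4)])

Answer: (0,0) (0,1) (1,1) (2,1) (2,2) (3,2) (4,2) (4,3) (5,3) (5,4)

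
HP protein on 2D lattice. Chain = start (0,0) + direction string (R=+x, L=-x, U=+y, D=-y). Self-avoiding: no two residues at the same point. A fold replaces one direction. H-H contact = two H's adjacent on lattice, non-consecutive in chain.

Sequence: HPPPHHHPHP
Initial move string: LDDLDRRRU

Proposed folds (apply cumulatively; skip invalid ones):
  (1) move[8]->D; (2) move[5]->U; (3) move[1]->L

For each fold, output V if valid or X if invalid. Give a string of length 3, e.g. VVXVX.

Answer: VXV

Derivation:
Initial: LDDLDRRRU -> [(0, 0), (-1, 0), (-1, -1), (-1, -2), (-2, -2), (-2, -3), (-1, -3), (0, -3), (1, -3), (1, -2)]
Fold 1: move[8]->D => LDDLDRRRD VALID
Fold 2: move[5]->U => LDDLDURRD INVALID (collision), skipped
Fold 3: move[1]->L => LLDLDRRRD VALID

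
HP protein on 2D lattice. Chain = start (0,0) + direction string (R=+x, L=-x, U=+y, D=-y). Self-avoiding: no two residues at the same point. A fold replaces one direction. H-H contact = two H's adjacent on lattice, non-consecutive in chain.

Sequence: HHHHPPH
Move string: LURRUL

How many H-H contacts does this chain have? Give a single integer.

Answer: 2

Derivation:
Positions: [(0, 0), (-1, 0), (-1, 1), (0, 1), (1, 1), (1, 2), (0, 2)]
H-H contact: residue 0 @(0,0) - residue 3 @(0, 1)
H-H contact: residue 3 @(0,1) - residue 6 @(0, 2)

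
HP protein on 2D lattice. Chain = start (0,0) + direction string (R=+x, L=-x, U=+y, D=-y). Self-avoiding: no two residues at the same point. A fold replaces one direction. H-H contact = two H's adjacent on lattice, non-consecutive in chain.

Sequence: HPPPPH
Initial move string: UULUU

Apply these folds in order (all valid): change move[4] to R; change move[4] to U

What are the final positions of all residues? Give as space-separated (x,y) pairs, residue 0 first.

Initial moves: UULUU
Fold: move[4]->R => UULUR (positions: [(0, 0), (0, 1), (0, 2), (-1, 2), (-1, 3), (0, 3)])
Fold: move[4]->U => UULUU (positions: [(0, 0), (0, 1), (0, 2), (-1, 2), (-1, 3), (-1, 4)])

Answer: (0,0) (0,1) (0,2) (-1,2) (-1,3) (-1,4)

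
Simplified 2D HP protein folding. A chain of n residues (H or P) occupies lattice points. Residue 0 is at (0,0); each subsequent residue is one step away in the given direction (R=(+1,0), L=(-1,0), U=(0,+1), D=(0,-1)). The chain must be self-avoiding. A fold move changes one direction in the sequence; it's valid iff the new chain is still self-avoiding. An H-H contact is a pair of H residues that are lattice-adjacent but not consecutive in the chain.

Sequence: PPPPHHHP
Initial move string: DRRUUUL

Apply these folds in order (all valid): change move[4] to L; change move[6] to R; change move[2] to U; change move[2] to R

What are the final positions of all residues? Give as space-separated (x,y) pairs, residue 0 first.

Answer: (0,0) (0,-1) (1,-1) (2,-1) (2,0) (1,0) (1,1) (2,1)

Derivation:
Initial moves: DRRUUUL
Fold: move[4]->L => DRRULUL (positions: [(0, 0), (0, -1), (1, -1), (2, -1), (2, 0), (1, 0), (1, 1), (0, 1)])
Fold: move[6]->R => DRRULUR (positions: [(0, 0), (0, -1), (1, -1), (2, -1), (2, 0), (1, 0), (1, 1), (2, 1)])
Fold: move[2]->U => DRUULUR (positions: [(0, 0), (0, -1), (1, -1), (1, 0), (1, 1), (0, 1), (0, 2), (1, 2)])
Fold: move[2]->R => DRRULUR (positions: [(0, 0), (0, -1), (1, -1), (2, -1), (2, 0), (1, 0), (1, 1), (2, 1)])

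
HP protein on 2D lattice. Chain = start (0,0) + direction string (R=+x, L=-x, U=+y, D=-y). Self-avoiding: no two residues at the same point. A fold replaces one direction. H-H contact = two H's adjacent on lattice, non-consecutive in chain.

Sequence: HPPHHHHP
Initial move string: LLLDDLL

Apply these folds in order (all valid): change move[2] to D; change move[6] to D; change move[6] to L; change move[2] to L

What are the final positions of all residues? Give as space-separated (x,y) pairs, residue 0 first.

Initial moves: LLLDDLL
Fold: move[2]->D => LLDDDLL (positions: [(0, 0), (-1, 0), (-2, 0), (-2, -1), (-2, -2), (-2, -3), (-3, -3), (-4, -3)])
Fold: move[6]->D => LLDDDLD (positions: [(0, 0), (-1, 0), (-2, 0), (-2, -1), (-2, -2), (-2, -3), (-3, -3), (-3, -4)])
Fold: move[6]->L => LLDDDLL (positions: [(0, 0), (-1, 0), (-2, 0), (-2, -1), (-2, -2), (-2, -3), (-3, -3), (-4, -3)])
Fold: move[2]->L => LLLDDLL (positions: [(0, 0), (-1, 0), (-2, 0), (-3, 0), (-3, -1), (-3, -2), (-4, -2), (-5, -2)])

Answer: (0,0) (-1,0) (-2,0) (-3,0) (-3,-1) (-3,-2) (-4,-2) (-5,-2)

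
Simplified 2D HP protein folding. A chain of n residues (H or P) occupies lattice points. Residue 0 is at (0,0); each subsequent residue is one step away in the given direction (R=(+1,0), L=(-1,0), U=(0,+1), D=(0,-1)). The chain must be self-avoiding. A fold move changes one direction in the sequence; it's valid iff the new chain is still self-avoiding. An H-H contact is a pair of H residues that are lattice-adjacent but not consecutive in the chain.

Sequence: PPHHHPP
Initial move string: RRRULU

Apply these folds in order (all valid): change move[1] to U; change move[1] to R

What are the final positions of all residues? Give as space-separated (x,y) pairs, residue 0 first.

Answer: (0,0) (1,0) (2,0) (3,0) (3,1) (2,1) (2,2)

Derivation:
Initial moves: RRRULU
Fold: move[1]->U => RURULU (positions: [(0, 0), (1, 0), (1, 1), (2, 1), (2, 2), (1, 2), (1, 3)])
Fold: move[1]->R => RRRULU (positions: [(0, 0), (1, 0), (2, 0), (3, 0), (3, 1), (2, 1), (2, 2)])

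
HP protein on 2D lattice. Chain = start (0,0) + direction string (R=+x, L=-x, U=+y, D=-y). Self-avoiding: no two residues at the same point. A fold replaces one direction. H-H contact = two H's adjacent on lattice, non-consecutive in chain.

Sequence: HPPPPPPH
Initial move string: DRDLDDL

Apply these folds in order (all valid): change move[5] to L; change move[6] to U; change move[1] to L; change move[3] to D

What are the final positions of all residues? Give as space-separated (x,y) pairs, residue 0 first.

Initial moves: DRDLDDL
Fold: move[5]->L => DRDLDLL (positions: [(0, 0), (0, -1), (1, -1), (1, -2), (0, -2), (0, -3), (-1, -3), (-2, -3)])
Fold: move[6]->U => DRDLDLU (positions: [(0, 0), (0, -1), (1, -1), (1, -2), (0, -2), (0, -3), (-1, -3), (-1, -2)])
Fold: move[1]->L => DLDLDLU (positions: [(0, 0), (0, -1), (-1, -1), (-1, -2), (-2, -2), (-2, -3), (-3, -3), (-3, -2)])
Fold: move[3]->D => DLDDDLU (positions: [(0, 0), (0, -1), (-1, -1), (-1, -2), (-1, -3), (-1, -4), (-2, -4), (-2, -3)])

Answer: (0,0) (0,-1) (-1,-1) (-1,-2) (-1,-3) (-1,-4) (-2,-4) (-2,-3)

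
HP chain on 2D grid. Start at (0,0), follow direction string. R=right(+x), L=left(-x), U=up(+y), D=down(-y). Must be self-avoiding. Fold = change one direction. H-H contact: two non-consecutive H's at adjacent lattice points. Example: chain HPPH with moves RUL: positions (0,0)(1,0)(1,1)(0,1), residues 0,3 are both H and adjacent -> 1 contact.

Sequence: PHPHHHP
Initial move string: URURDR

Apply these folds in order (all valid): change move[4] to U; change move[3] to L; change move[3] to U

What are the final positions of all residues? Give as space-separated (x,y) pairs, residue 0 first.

Answer: (0,0) (0,1) (1,1) (1,2) (1,3) (1,4) (2,4)

Derivation:
Initial moves: URURDR
Fold: move[4]->U => URURUR (positions: [(0, 0), (0, 1), (1, 1), (1, 2), (2, 2), (2, 3), (3, 3)])
Fold: move[3]->L => URULUR (positions: [(0, 0), (0, 1), (1, 1), (1, 2), (0, 2), (0, 3), (1, 3)])
Fold: move[3]->U => URUUUR (positions: [(0, 0), (0, 1), (1, 1), (1, 2), (1, 3), (1, 4), (2, 4)])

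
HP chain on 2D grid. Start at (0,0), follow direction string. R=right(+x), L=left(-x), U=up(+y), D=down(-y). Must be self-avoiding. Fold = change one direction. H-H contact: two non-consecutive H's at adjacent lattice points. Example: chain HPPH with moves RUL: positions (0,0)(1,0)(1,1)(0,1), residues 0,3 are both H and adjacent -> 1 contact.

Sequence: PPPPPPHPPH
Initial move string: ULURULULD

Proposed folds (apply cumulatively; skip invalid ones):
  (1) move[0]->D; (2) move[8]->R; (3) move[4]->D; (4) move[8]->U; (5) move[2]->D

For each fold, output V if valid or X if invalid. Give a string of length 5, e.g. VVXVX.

Initial: ULURULULD -> [(0, 0), (0, 1), (-1, 1), (-1, 2), (0, 2), (0, 3), (-1, 3), (-1, 4), (-2, 4), (-2, 3)]
Fold 1: move[0]->D => DLURULULD INVALID (collision), skipped
Fold 2: move[8]->R => ULURULULR INVALID (collision), skipped
Fold 3: move[4]->D => ULURDLULD INVALID (collision), skipped
Fold 4: move[8]->U => ULURULULU VALID
Fold 5: move[2]->D => ULDRULULU INVALID (collision), skipped

Answer: XXXVX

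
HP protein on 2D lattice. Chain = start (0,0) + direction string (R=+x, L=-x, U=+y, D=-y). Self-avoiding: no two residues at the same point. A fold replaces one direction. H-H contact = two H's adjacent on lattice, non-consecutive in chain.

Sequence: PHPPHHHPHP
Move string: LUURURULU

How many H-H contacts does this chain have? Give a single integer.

Positions: [(0, 0), (-1, 0), (-1, 1), (-1, 2), (0, 2), (0, 3), (1, 3), (1, 4), (0, 4), (0, 5)]
H-H contact: residue 5 @(0,3) - residue 8 @(0, 4)

Answer: 1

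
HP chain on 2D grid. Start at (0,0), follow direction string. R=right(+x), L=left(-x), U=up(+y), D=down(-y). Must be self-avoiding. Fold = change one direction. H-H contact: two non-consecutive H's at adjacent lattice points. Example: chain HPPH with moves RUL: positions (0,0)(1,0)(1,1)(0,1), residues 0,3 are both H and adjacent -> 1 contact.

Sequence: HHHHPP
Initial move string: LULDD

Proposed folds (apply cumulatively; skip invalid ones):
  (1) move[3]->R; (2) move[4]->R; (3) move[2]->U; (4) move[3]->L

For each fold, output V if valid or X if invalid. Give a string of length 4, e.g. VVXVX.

Initial: LULDD -> [(0, 0), (-1, 0), (-1, 1), (-2, 1), (-2, 0), (-2, -1)]
Fold 1: move[3]->R => LULRD INVALID (collision), skipped
Fold 2: move[4]->R => LULDR INVALID (collision), skipped
Fold 3: move[2]->U => LUUDD INVALID (collision), skipped
Fold 4: move[3]->L => LULLD VALID

Answer: XXXV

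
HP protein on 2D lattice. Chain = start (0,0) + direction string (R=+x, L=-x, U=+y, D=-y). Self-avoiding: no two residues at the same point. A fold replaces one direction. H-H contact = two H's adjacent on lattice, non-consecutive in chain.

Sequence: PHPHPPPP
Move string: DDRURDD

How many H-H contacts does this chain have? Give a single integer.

Positions: [(0, 0), (0, -1), (0, -2), (1, -2), (1, -1), (2, -1), (2, -2), (2, -3)]
No H-H contacts found.

Answer: 0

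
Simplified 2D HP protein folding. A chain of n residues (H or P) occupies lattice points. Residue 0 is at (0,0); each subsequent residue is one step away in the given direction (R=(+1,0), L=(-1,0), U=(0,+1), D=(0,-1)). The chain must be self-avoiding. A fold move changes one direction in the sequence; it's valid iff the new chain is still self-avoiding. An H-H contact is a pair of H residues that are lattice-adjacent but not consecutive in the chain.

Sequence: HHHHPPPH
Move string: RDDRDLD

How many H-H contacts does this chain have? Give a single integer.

Answer: 0

Derivation:
Positions: [(0, 0), (1, 0), (1, -1), (1, -2), (2, -2), (2, -3), (1, -3), (1, -4)]
No H-H contacts found.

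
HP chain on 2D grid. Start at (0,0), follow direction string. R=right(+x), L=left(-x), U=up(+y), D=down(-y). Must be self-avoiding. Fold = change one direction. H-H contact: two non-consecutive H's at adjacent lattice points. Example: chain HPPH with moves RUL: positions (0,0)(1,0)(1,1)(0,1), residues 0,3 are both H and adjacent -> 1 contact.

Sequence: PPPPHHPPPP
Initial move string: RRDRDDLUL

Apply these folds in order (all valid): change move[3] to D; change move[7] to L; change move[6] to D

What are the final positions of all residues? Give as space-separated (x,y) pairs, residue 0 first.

Initial moves: RRDRDDLUL
Fold: move[3]->D => RRDDDDLUL (positions: [(0, 0), (1, 0), (2, 0), (2, -1), (2, -2), (2, -3), (2, -4), (1, -4), (1, -3), (0, -3)])
Fold: move[7]->L => RRDDDDLLL (positions: [(0, 0), (1, 0), (2, 0), (2, -1), (2, -2), (2, -3), (2, -4), (1, -4), (0, -4), (-1, -4)])
Fold: move[6]->D => RRDDDDDLL (positions: [(0, 0), (1, 0), (2, 0), (2, -1), (2, -2), (2, -3), (2, -4), (2, -5), (1, -5), (0, -5)])

Answer: (0,0) (1,0) (2,0) (2,-1) (2,-2) (2,-3) (2,-4) (2,-5) (1,-5) (0,-5)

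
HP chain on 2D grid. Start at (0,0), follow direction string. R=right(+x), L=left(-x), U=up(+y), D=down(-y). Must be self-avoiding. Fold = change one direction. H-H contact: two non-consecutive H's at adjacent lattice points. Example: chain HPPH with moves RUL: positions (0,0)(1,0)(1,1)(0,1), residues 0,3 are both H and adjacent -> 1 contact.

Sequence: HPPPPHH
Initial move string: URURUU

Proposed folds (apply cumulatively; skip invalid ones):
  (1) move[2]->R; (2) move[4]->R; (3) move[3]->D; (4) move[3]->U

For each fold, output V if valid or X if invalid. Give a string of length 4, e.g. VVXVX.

Answer: VVVV

Derivation:
Initial: URURUU -> [(0, 0), (0, 1), (1, 1), (1, 2), (2, 2), (2, 3), (2, 4)]
Fold 1: move[2]->R => URRRUU VALID
Fold 2: move[4]->R => URRRRU VALID
Fold 3: move[3]->D => URRDRU VALID
Fold 4: move[3]->U => URRURU VALID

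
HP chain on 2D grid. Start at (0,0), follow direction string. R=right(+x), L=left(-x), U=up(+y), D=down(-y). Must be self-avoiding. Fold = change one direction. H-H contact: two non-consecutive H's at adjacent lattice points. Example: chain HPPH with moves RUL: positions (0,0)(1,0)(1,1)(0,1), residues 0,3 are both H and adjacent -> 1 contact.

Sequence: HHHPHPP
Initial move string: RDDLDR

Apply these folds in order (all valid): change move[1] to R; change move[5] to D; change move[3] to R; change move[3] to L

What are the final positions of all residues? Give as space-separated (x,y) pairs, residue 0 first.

Answer: (0,0) (1,0) (2,0) (2,-1) (1,-1) (1,-2) (1,-3)

Derivation:
Initial moves: RDDLDR
Fold: move[1]->R => RRDLDR (positions: [(0, 0), (1, 0), (2, 0), (2, -1), (1, -1), (1, -2), (2, -2)])
Fold: move[5]->D => RRDLDD (positions: [(0, 0), (1, 0), (2, 0), (2, -1), (1, -1), (1, -2), (1, -3)])
Fold: move[3]->R => RRDRDD (positions: [(0, 0), (1, 0), (2, 0), (2, -1), (3, -1), (3, -2), (3, -3)])
Fold: move[3]->L => RRDLDD (positions: [(0, 0), (1, 0), (2, 0), (2, -1), (1, -1), (1, -2), (1, -3)])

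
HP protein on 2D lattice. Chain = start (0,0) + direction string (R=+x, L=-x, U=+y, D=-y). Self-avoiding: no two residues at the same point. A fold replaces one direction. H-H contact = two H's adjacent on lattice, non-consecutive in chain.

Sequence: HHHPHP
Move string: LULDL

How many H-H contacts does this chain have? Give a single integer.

Positions: [(0, 0), (-1, 0), (-1, 1), (-2, 1), (-2, 0), (-3, 0)]
H-H contact: residue 1 @(-1,0) - residue 4 @(-2, 0)

Answer: 1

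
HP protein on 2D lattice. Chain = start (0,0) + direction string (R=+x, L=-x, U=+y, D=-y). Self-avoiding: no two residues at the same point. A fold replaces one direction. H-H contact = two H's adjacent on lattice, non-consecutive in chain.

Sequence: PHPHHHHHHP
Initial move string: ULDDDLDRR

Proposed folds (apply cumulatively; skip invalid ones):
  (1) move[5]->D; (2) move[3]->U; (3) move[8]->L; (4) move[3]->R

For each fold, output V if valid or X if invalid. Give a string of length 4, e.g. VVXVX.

Initial: ULDDDLDRR -> [(0, 0), (0, 1), (-1, 1), (-1, 0), (-1, -1), (-1, -2), (-2, -2), (-2, -3), (-1, -3), (0, -3)]
Fold 1: move[5]->D => ULDDDDDRR VALID
Fold 2: move[3]->U => ULDUDDDRR INVALID (collision), skipped
Fold 3: move[8]->L => ULDDDDDRL INVALID (collision), skipped
Fold 4: move[3]->R => ULDRDDDRR INVALID (collision), skipped

Answer: VXXX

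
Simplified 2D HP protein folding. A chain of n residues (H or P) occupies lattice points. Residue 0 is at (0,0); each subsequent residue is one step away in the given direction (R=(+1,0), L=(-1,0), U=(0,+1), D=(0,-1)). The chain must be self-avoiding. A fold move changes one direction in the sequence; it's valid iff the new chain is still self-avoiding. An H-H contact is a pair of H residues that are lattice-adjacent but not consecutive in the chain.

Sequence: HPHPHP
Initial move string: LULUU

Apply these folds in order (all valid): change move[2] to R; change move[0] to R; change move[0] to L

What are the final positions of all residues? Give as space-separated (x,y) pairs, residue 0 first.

Initial moves: LULUU
Fold: move[2]->R => LURUU (positions: [(0, 0), (-1, 0), (-1, 1), (0, 1), (0, 2), (0, 3)])
Fold: move[0]->R => RURUU (positions: [(0, 0), (1, 0), (1, 1), (2, 1), (2, 2), (2, 3)])
Fold: move[0]->L => LURUU (positions: [(0, 0), (-1, 0), (-1, 1), (0, 1), (0, 2), (0, 3)])

Answer: (0,0) (-1,0) (-1,1) (0,1) (0,2) (0,3)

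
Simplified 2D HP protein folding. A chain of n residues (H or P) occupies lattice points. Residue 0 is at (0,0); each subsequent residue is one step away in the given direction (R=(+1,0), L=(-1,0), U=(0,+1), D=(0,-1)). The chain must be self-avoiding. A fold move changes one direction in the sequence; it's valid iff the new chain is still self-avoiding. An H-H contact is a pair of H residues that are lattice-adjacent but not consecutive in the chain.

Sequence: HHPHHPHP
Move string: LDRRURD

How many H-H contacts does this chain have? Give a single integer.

Positions: [(0, 0), (-1, 0), (-1, -1), (0, -1), (1, -1), (1, 0), (2, 0), (2, -1)]
H-H contact: residue 0 @(0,0) - residue 3 @(0, -1)

Answer: 1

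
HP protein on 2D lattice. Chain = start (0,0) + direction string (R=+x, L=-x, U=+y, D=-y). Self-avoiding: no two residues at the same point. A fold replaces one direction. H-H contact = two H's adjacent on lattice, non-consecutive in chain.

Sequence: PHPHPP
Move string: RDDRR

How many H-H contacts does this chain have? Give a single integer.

Answer: 0

Derivation:
Positions: [(0, 0), (1, 0), (1, -1), (1, -2), (2, -2), (3, -2)]
No H-H contacts found.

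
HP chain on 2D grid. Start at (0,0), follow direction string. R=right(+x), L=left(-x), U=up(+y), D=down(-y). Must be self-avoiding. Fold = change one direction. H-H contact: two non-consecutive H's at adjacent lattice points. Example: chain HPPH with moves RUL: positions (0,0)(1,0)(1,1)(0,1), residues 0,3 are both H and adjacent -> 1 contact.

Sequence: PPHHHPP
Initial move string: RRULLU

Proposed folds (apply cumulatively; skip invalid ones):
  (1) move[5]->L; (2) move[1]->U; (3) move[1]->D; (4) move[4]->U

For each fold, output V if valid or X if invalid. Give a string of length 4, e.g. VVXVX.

Answer: VVXV

Derivation:
Initial: RRULLU -> [(0, 0), (1, 0), (2, 0), (2, 1), (1, 1), (0, 1), (0, 2)]
Fold 1: move[5]->L => RRULLL VALID
Fold 2: move[1]->U => RUULLL VALID
Fold 3: move[1]->D => RDULLL INVALID (collision), skipped
Fold 4: move[4]->U => RUULUL VALID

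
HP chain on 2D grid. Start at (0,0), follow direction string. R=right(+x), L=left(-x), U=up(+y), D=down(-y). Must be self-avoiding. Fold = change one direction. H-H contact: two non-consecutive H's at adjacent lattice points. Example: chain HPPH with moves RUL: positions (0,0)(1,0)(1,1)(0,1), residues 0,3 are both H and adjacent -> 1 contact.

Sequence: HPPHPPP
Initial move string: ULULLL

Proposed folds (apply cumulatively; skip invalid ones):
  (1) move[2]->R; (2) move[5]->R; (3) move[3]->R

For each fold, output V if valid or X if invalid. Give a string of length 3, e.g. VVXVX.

Answer: XXX

Derivation:
Initial: ULULLL -> [(0, 0), (0, 1), (-1, 1), (-1, 2), (-2, 2), (-3, 2), (-4, 2)]
Fold 1: move[2]->R => ULRLLL INVALID (collision), skipped
Fold 2: move[5]->R => ULULLR INVALID (collision), skipped
Fold 3: move[3]->R => ULURLL INVALID (collision), skipped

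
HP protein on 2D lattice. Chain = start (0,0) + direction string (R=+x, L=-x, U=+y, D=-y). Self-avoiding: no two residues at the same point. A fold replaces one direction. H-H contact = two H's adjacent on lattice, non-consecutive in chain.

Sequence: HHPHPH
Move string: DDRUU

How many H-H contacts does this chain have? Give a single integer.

Answer: 1

Derivation:
Positions: [(0, 0), (0, -1), (0, -2), (1, -2), (1, -1), (1, 0)]
H-H contact: residue 0 @(0,0) - residue 5 @(1, 0)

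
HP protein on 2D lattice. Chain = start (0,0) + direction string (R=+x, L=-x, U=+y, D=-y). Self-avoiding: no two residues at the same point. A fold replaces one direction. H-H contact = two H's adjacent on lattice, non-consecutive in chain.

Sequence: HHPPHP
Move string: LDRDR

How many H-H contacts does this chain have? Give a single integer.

Positions: [(0, 0), (-1, 0), (-1, -1), (0, -1), (0, -2), (1, -2)]
No H-H contacts found.

Answer: 0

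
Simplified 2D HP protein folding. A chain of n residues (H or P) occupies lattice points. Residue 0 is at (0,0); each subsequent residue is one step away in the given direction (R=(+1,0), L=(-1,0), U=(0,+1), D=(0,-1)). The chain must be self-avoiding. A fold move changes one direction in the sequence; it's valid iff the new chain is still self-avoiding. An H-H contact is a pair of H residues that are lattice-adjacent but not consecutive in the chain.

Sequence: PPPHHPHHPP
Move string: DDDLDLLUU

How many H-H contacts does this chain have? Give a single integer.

Answer: 0

Derivation:
Positions: [(0, 0), (0, -1), (0, -2), (0, -3), (-1, -3), (-1, -4), (-2, -4), (-3, -4), (-3, -3), (-3, -2)]
No H-H contacts found.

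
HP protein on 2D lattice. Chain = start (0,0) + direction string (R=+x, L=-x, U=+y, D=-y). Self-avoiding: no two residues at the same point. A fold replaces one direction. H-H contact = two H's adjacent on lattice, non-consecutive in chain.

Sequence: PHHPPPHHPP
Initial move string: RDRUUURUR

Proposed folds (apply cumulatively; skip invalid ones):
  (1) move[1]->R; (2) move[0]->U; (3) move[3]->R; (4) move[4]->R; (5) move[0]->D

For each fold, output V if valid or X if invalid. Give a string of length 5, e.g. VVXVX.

Initial: RDRUUURUR -> [(0, 0), (1, 0), (1, -1), (2, -1), (2, 0), (2, 1), (2, 2), (3, 2), (3, 3), (4, 3)]
Fold 1: move[1]->R => RRRUUURUR VALID
Fold 2: move[0]->U => URRUUURUR VALID
Fold 3: move[3]->R => URRRUURUR VALID
Fold 4: move[4]->R => URRRRURUR VALID
Fold 5: move[0]->D => DRRRRURUR VALID

Answer: VVVVV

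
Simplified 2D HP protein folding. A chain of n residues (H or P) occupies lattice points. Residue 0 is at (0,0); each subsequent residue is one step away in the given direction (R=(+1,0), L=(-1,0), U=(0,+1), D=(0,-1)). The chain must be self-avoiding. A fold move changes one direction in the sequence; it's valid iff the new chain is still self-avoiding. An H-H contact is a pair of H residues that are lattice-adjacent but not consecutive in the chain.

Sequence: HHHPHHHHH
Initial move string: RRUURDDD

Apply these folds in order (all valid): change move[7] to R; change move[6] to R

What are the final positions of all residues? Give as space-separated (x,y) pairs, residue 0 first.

Answer: (0,0) (1,0) (2,0) (2,1) (2,2) (3,2) (3,1) (4,1) (5,1)

Derivation:
Initial moves: RRUURDDD
Fold: move[7]->R => RRUURDDR (positions: [(0, 0), (1, 0), (2, 0), (2, 1), (2, 2), (3, 2), (3, 1), (3, 0), (4, 0)])
Fold: move[6]->R => RRUURDRR (positions: [(0, 0), (1, 0), (2, 0), (2, 1), (2, 2), (3, 2), (3, 1), (4, 1), (5, 1)])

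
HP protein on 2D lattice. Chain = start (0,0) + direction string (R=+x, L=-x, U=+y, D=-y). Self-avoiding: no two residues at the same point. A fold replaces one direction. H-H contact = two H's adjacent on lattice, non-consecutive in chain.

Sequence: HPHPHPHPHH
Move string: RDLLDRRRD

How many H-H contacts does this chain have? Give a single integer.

Answer: 0

Derivation:
Positions: [(0, 0), (1, 0), (1, -1), (0, -1), (-1, -1), (-1, -2), (0, -2), (1, -2), (2, -2), (2, -3)]
No H-H contacts found.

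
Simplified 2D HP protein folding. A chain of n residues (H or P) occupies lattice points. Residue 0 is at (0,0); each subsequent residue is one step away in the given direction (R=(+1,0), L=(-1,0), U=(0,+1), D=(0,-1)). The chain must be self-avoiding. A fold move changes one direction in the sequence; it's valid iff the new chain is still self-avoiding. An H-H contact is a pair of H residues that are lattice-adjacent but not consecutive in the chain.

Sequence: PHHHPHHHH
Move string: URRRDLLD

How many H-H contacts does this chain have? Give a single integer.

Positions: [(0, 0), (0, 1), (1, 1), (2, 1), (3, 1), (3, 0), (2, 0), (1, 0), (1, -1)]
H-H contact: residue 2 @(1,1) - residue 7 @(1, 0)
H-H contact: residue 3 @(2,1) - residue 6 @(2, 0)

Answer: 2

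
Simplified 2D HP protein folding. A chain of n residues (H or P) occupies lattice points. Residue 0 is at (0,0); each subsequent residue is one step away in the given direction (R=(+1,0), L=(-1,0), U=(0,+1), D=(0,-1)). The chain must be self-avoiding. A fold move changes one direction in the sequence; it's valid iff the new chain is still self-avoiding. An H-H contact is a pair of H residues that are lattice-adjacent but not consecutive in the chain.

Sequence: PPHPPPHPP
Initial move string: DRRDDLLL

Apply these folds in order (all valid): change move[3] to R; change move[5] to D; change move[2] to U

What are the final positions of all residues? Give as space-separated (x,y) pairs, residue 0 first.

Initial moves: DRRDDLLL
Fold: move[3]->R => DRRRDLLL (positions: [(0, 0), (0, -1), (1, -1), (2, -1), (3, -1), (3, -2), (2, -2), (1, -2), (0, -2)])
Fold: move[5]->D => DRRRDDLL (positions: [(0, 0), (0, -1), (1, -1), (2, -1), (3, -1), (3, -2), (3, -3), (2, -3), (1, -3)])
Fold: move[2]->U => DRURDDLL (positions: [(0, 0), (0, -1), (1, -1), (1, 0), (2, 0), (2, -1), (2, -2), (1, -2), (0, -2)])

Answer: (0,0) (0,-1) (1,-1) (1,0) (2,0) (2,-1) (2,-2) (1,-2) (0,-2)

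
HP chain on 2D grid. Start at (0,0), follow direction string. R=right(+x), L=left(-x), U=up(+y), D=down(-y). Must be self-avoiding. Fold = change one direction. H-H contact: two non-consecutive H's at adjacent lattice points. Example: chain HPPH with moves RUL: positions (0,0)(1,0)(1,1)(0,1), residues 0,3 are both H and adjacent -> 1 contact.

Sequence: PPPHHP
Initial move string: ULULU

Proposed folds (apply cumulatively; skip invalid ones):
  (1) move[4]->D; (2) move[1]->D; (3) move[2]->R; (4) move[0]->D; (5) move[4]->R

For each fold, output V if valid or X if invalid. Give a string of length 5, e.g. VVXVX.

Initial: ULULU -> [(0, 0), (0, 1), (-1, 1), (-1, 2), (-2, 2), (-2, 3)]
Fold 1: move[4]->D => ULULD VALID
Fold 2: move[1]->D => UDULD INVALID (collision), skipped
Fold 3: move[2]->R => ULRLD INVALID (collision), skipped
Fold 4: move[0]->D => DLULD VALID
Fold 5: move[4]->R => DLULR INVALID (collision), skipped

Answer: VXXVX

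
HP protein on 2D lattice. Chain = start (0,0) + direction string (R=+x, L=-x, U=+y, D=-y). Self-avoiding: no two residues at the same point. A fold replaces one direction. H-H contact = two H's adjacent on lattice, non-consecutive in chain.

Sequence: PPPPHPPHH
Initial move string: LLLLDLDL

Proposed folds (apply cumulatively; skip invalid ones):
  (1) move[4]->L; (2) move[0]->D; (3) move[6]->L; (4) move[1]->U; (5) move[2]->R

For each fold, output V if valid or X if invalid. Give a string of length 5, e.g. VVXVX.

Answer: VVVXX

Derivation:
Initial: LLLLDLDL -> [(0, 0), (-1, 0), (-2, 0), (-3, 0), (-4, 0), (-4, -1), (-5, -1), (-5, -2), (-6, -2)]
Fold 1: move[4]->L => LLLLLLDL VALID
Fold 2: move[0]->D => DLLLLLDL VALID
Fold 3: move[6]->L => DLLLLLLL VALID
Fold 4: move[1]->U => DULLLLLL INVALID (collision), skipped
Fold 5: move[2]->R => DLRLLLLL INVALID (collision), skipped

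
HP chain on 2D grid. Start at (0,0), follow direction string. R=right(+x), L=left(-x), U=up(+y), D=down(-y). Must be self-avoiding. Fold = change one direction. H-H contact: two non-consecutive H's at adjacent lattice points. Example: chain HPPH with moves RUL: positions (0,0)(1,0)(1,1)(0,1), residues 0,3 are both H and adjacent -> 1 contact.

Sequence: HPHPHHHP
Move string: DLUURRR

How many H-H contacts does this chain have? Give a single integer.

Answer: 1

Derivation:
Positions: [(0, 0), (0, -1), (-1, -1), (-1, 0), (-1, 1), (0, 1), (1, 1), (2, 1)]
H-H contact: residue 0 @(0,0) - residue 5 @(0, 1)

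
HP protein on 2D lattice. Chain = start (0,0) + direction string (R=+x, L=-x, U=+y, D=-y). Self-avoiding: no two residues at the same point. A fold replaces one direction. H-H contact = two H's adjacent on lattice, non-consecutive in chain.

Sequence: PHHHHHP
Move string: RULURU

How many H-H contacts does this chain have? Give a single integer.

Answer: 1

Derivation:
Positions: [(0, 0), (1, 0), (1, 1), (0, 1), (0, 2), (1, 2), (1, 3)]
H-H contact: residue 2 @(1,1) - residue 5 @(1, 2)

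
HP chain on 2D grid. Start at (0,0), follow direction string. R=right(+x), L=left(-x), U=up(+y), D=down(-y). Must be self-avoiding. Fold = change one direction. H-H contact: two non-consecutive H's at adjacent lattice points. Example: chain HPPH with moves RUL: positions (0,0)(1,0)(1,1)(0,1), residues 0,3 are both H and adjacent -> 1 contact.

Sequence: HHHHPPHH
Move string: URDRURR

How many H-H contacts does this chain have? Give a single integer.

Positions: [(0, 0), (0, 1), (1, 1), (1, 0), (2, 0), (2, 1), (3, 1), (4, 1)]
H-H contact: residue 0 @(0,0) - residue 3 @(1, 0)

Answer: 1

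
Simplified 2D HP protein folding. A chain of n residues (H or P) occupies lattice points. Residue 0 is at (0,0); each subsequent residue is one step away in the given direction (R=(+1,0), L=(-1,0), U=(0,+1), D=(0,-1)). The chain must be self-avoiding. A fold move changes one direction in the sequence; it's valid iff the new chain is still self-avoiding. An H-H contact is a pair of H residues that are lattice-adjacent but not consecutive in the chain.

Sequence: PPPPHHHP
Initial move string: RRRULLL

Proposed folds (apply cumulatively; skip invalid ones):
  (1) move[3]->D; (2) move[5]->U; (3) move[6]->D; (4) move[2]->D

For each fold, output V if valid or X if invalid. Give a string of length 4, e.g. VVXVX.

Answer: VXVV

Derivation:
Initial: RRRULLL -> [(0, 0), (1, 0), (2, 0), (3, 0), (3, 1), (2, 1), (1, 1), (0, 1)]
Fold 1: move[3]->D => RRRDLLL VALID
Fold 2: move[5]->U => RRRDLUL INVALID (collision), skipped
Fold 3: move[6]->D => RRRDLLD VALID
Fold 4: move[2]->D => RRDDLLD VALID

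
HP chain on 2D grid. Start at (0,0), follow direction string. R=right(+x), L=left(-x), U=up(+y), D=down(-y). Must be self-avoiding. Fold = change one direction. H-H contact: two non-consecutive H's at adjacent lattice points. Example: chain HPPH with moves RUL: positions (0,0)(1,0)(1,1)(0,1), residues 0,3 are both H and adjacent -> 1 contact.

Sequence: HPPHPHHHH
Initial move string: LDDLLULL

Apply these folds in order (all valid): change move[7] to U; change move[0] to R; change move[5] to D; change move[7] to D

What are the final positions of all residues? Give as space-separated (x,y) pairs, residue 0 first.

Answer: (0,0) (1,0) (1,-1) (1,-2) (0,-2) (-1,-2) (-1,-3) (-2,-3) (-2,-4)

Derivation:
Initial moves: LDDLLULL
Fold: move[7]->U => LDDLLULU (positions: [(0, 0), (-1, 0), (-1, -1), (-1, -2), (-2, -2), (-3, -2), (-3, -1), (-4, -1), (-4, 0)])
Fold: move[0]->R => RDDLLULU (positions: [(0, 0), (1, 0), (1, -1), (1, -2), (0, -2), (-1, -2), (-1, -1), (-2, -1), (-2, 0)])
Fold: move[5]->D => RDDLLDLU (positions: [(0, 0), (1, 0), (1, -1), (1, -2), (0, -2), (-1, -2), (-1, -3), (-2, -3), (-2, -2)])
Fold: move[7]->D => RDDLLDLD (positions: [(0, 0), (1, 0), (1, -1), (1, -2), (0, -2), (-1, -2), (-1, -3), (-2, -3), (-2, -4)])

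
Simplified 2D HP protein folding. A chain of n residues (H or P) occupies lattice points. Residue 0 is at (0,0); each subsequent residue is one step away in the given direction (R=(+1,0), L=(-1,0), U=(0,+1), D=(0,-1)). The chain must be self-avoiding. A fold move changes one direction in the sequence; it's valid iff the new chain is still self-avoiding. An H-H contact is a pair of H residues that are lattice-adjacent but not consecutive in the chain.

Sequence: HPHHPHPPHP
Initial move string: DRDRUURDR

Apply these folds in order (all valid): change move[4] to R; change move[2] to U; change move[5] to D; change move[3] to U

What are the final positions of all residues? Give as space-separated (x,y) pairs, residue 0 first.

Answer: (0,0) (0,-1) (1,-1) (1,0) (1,1) (2,1) (2,0) (3,0) (3,-1) (4,-1)

Derivation:
Initial moves: DRDRUURDR
Fold: move[4]->R => DRDRRURDR (positions: [(0, 0), (0, -1), (1, -1), (1, -2), (2, -2), (3, -2), (3, -1), (4, -1), (4, -2), (5, -2)])
Fold: move[2]->U => DRURRURDR (positions: [(0, 0), (0, -1), (1, -1), (1, 0), (2, 0), (3, 0), (3, 1), (4, 1), (4, 0), (5, 0)])
Fold: move[5]->D => DRURRDRDR (positions: [(0, 0), (0, -1), (1, -1), (1, 0), (2, 0), (3, 0), (3, -1), (4, -1), (4, -2), (5, -2)])
Fold: move[3]->U => DRUURDRDR (positions: [(0, 0), (0, -1), (1, -1), (1, 0), (1, 1), (2, 1), (2, 0), (3, 0), (3, -1), (4, -1)])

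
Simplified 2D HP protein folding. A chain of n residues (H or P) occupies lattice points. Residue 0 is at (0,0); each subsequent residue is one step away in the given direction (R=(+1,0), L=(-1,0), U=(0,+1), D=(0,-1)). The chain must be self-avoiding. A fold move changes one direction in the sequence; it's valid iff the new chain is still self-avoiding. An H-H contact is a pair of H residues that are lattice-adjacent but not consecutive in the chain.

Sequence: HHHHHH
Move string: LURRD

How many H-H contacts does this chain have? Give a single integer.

Answer: 2

Derivation:
Positions: [(0, 0), (-1, 0), (-1, 1), (0, 1), (1, 1), (1, 0)]
H-H contact: residue 0 @(0,0) - residue 5 @(1, 0)
H-H contact: residue 0 @(0,0) - residue 3 @(0, 1)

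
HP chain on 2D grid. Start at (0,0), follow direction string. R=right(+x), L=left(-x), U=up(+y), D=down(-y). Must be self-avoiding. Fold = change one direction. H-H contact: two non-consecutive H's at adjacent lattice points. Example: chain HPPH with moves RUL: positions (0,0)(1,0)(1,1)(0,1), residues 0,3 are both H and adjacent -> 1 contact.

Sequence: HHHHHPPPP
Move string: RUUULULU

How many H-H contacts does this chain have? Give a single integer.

Answer: 0

Derivation:
Positions: [(0, 0), (1, 0), (1, 1), (1, 2), (1, 3), (0, 3), (0, 4), (-1, 4), (-1, 5)]
No H-H contacts found.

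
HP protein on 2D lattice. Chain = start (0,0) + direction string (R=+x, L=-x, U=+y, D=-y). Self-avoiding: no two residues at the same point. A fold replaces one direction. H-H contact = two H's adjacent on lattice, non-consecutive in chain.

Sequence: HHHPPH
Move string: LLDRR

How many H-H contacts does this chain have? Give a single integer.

Answer: 1

Derivation:
Positions: [(0, 0), (-1, 0), (-2, 0), (-2, -1), (-1, -1), (0, -1)]
H-H contact: residue 0 @(0,0) - residue 5 @(0, -1)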